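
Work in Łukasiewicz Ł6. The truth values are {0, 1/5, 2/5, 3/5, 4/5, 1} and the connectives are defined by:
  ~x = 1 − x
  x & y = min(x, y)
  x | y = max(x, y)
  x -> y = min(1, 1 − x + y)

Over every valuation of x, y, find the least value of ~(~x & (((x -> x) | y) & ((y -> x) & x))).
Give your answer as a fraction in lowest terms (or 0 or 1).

3/5

Take x = 2/5, y = 0:
~x = ~2/5 = 3/5
x -> x = 2/5 -> 2/5 = 1
(x -> x) | y = 1 | 0 = 1
y -> x = 0 -> 2/5 = 1
(y -> x) & x = 1 & 2/5 = 2/5
((x -> x) | y) & ((y -> x) & x) = 1 & 2/5 = 2/5
~x & (((x -> x) | y) & ((y -> x) & x)) = 3/5 & 2/5 = 2/5
~(~x & (((x -> x) | y) & ((y -> x) & x))) = ~2/5 = 3/5
No assignment yields a value below 3/5, so this is the minimum.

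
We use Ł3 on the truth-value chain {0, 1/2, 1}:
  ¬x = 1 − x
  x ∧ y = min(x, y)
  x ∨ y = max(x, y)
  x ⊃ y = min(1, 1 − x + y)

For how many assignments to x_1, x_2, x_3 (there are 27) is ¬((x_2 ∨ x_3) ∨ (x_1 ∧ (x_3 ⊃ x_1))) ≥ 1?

1

value 1: 1 assignment (counts)
value 1/2: 7 assignments
value 0: 19 assignments
So 1 of the 27 assignments meets the threshold.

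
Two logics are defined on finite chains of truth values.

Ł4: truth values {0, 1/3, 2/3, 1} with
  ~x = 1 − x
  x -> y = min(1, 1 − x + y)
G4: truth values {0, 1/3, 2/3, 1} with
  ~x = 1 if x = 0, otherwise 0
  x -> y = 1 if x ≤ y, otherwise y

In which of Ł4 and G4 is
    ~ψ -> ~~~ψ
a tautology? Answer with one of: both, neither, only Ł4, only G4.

In Ł4: every assignment gives 1 — tautology.
In G4: every assignment gives 1 — tautology.

both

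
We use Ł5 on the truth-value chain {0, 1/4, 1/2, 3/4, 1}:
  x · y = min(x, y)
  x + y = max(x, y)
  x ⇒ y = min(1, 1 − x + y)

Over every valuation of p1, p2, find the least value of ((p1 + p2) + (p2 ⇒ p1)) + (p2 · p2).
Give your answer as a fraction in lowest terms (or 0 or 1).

Take p1 = 0, p2 = 1/2:
p1 + p2 = 0 + 1/2 = 1/2
p2 ⇒ p1 = 1/2 ⇒ 0 = 1/2
(p1 + p2) + (p2 ⇒ p1) = 1/2 + 1/2 = 1/2
p2 · p2 = 1/2 · 1/2 = 1/2
((p1 + p2) + (p2 ⇒ p1)) + (p2 · p2) = 1/2 + 1/2 = 1/2
No assignment yields a value below 1/2, so this is the minimum.

1/2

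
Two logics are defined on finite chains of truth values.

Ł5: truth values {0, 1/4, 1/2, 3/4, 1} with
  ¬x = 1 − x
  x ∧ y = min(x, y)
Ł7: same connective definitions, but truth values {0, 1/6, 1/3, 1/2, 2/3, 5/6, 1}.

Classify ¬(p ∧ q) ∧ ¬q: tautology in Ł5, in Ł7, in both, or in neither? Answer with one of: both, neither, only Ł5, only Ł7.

In Ł5: at p = 0, q = 1/4 the value is 3/4 — not a tautology.
In Ł7: at p = 0, q = 1/6 the value is 5/6 — not a tautology.

neither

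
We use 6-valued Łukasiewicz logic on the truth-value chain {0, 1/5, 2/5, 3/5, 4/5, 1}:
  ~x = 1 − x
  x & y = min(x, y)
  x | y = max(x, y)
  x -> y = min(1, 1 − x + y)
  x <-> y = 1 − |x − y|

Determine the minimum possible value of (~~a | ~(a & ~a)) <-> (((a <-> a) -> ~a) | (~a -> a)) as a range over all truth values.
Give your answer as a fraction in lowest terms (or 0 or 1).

Take a = 3/5:
~a = ~3/5 = 2/5
~~a = ~2/5 = 3/5
~a = ~3/5 = 2/5
a & ~a = 3/5 & 2/5 = 2/5
~(a & ~a) = ~2/5 = 3/5
~~a | ~(a & ~a) = 3/5 | 3/5 = 3/5
a <-> a = 3/5 <-> 3/5 = 1
~a = ~3/5 = 2/5
(a <-> a) -> ~a = 1 -> 2/5 = 2/5
~a = ~3/5 = 2/5
~a -> a = 2/5 -> 3/5 = 1
((a <-> a) -> ~a) | (~a -> a) = 2/5 | 1 = 1
(~~a | ~(a & ~a)) <-> (((a <-> a) -> ~a) | (~a -> a)) = 3/5 <-> 1 = 3/5
No assignment yields a value below 3/5, so this is the minimum.

3/5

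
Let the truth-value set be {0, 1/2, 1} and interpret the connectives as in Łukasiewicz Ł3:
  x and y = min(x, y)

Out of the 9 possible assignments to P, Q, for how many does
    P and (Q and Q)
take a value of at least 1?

1

P = 0, Q = 0 ↦ 0  <
P = 0, Q = 1/2 ↦ 0  <
P = 0, Q = 1 ↦ 0  <
P = 1/2, Q = 0 ↦ 0  <
P = 1/2, Q = 1/2 ↦ 1/2  <
P = 1/2, Q = 1 ↦ 1/2  <
P = 1, Q = 0 ↦ 0  <
P = 1, Q = 1/2 ↦ 1/2  <
P = 1, Q = 1 ↦ 1  ≥
So 1 of the 9 assignments meets the threshold.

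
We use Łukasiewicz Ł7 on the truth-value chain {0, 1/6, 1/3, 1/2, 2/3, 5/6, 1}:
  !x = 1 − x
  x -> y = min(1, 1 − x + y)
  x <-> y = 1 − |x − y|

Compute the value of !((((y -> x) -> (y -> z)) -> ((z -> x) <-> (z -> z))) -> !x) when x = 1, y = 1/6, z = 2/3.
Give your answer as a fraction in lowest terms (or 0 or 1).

1

y -> x = 1/6 -> 1 = 1
y -> z = 1/6 -> 2/3 = 1
(y -> x) -> (y -> z) = 1 -> 1 = 1
z -> x = 2/3 -> 1 = 1
z -> z = 2/3 -> 2/3 = 1
(z -> x) <-> (z -> z) = 1 <-> 1 = 1
((y -> x) -> (y -> z)) -> ((z -> x) <-> (z -> z)) = 1 -> 1 = 1
!x = !1 = 0
(((y -> x) -> (y -> z)) -> ((z -> x) <-> (z -> z))) -> !x = 1 -> 0 = 0
!((((y -> x) -> (y -> z)) -> ((z -> x) <-> (z -> z))) -> !x) = !0 = 1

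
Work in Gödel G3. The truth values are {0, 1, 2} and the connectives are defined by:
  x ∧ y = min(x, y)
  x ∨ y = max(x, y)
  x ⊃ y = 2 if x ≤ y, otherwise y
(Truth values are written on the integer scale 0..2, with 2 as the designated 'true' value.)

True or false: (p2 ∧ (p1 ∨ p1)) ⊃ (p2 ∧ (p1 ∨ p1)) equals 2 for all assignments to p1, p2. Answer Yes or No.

p1 = 0, p2 = 0 ↦ 2
p1 = 0, p2 = 1 ↦ 2
p1 = 0, p2 = 2 ↦ 2
p1 = 1, p2 = 0 ↦ 2
p1 = 1, p2 = 1 ↦ 2
p1 = 1, p2 = 2 ↦ 2
p1 = 2, p2 = 0 ↦ 2
p1 = 2, p2 = 1 ↦ 2
p1 = 2, p2 = 2 ↦ 2
Every assignment gives a value ≥ 2.

Yes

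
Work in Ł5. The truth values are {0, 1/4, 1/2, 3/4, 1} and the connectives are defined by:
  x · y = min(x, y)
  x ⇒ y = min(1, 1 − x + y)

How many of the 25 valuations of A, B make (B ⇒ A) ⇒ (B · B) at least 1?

9

value 1: 9 assignments (counts)
value 3/4: 3 assignments
value 1/2: 4 assignments
value 1/4: 4 assignments
value 0: 5 assignments
So 9 of the 25 assignments meet the threshold.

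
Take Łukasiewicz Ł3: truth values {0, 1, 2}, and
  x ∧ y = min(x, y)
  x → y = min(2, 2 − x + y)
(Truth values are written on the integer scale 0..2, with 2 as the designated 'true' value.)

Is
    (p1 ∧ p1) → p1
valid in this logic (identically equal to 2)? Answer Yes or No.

Yes

p1 = 0 ↦ 2
p1 = 1 ↦ 2
p1 = 2 ↦ 2
Every assignment gives a value ≥ 2.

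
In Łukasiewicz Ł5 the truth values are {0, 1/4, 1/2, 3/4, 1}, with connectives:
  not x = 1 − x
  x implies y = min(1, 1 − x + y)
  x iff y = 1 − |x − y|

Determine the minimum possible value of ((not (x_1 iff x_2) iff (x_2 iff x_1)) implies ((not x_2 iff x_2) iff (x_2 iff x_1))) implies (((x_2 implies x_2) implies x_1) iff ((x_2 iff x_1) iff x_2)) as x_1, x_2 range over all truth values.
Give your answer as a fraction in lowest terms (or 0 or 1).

Take x_1 = 0, x_2 = 1/4:
x_1 iff x_2 = 0 iff 1/4 = 3/4
not (x_1 iff x_2) = not 3/4 = 1/4
x_2 iff x_1 = 1/4 iff 0 = 3/4
not (x_1 iff x_2) iff (x_2 iff x_1) = 1/4 iff 3/4 = 1/2
not x_2 = not 1/4 = 3/4
not x_2 iff x_2 = 3/4 iff 1/4 = 1/2
x_2 iff x_1 = 1/4 iff 0 = 3/4
(not x_2 iff x_2) iff (x_2 iff x_1) = 1/2 iff 3/4 = 3/4
(not (x_1 iff x_2) iff (x_2 iff x_1)) implies ((not x_2 iff x_2) iff (x_2 iff x_1)) = 1/2 implies 3/4 = 1
x_2 implies x_2 = 1/4 implies 1/4 = 1
(x_2 implies x_2) implies x_1 = 1 implies 0 = 0
x_2 iff x_1 = 1/4 iff 0 = 3/4
(x_2 iff x_1) iff x_2 = 3/4 iff 1/4 = 1/2
((x_2 implies x_2) implies x_1) iff ((x_2 iff x_1) iff x_2) = 0 iff 1/2 = 1/2
((not (x_1 iff x_2) iff (x_2 iff x_1)) implies ((not x_2 iff x_2) iff (x_2 iff x_1))) implies (((x_2 implies x_2) implies x_1) iff ((x_2 iff x_1) iff x_2)) = 1 implies 1/2 = 1/2
No assignment yields a value below 1/2, so this is the minimum.

1/2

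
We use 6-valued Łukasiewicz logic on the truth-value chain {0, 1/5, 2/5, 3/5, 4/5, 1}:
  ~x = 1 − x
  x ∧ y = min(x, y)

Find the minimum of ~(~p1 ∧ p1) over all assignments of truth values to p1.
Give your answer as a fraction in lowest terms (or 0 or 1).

Take p1 = 2/5:
~p1 = ~2/5 = 3/5
~p1 ∧ p1 = 3/5 ∧ 2/5 = 2/5
~(~p1 ∧ p1) = ~2/5 = 3/5
No assignment yields a value below 3/5, so this is the minimum.

3/5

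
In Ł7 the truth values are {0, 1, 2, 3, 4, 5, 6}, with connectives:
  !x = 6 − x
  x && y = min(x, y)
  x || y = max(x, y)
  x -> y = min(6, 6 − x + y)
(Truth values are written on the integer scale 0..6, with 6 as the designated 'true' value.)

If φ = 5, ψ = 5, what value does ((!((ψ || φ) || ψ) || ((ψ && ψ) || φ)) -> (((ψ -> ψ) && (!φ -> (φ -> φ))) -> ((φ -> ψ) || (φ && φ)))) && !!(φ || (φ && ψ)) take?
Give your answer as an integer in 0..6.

5

ψ || φ = 5 || 5 = 5
(ψ || φ) || ψ = 5 || 5 = 5
!((ψ || φ) || ψ) = !5 = 1
ψ && ψ = 5 && 5 = 5
(ψ && ψ) || φ = 5 || 5 = 5
!((ψ || φ) || ψ) || ((ψ && ψ) || φ) = 1 || 5 = 5
ψ -> ψ = 5 -> 5 = 6
!φ = !5 = 1
φ -> φ = 5 -> 5 = 6
!φ -> (φ -> φ) = 1 -> 6 = 6
(ψ -> ψ) && (!φ -> (φ -> φ)) = 6 && 6 = 6
φ -> ψ = 5 -> 5 = 6
φ && φ = 5 && 5 = 5
(φ -> ψ) || (φ && φ) = 6 || 5 = 6
((ψ -> ψ) && (!φ -> (φ -> φ))) -> ((φ -> ψ) || (φ && φ)) = 6 -> 6 = 6
(!((ψ || φ) || ψ) || ((ψ && ψ) || φ)) -> (((ψ -> ψ) && (!φ -> (φ -> φ))) -> ((φ -> ψ) || (φ && φ))) = 5 -> 6 = 6
φ && ψ = 5 && 5 = 5
φ || (φ && ψ) = 5 || 5 = 5
!(φ || (φ && ψ)) = !5 = 1
!!(φ || (φ && ψ)) = !1 = 5
((!((ψ || φ) || ψ) || ((ψ && ψ) || φ)) -> (((ψ -> ψ) && (!φ -> (φ -> φ))) -> ((φ -> ψ) || (φ && φ)))) && !!(φ || (φ && ψ)) = 6 && 5 = 5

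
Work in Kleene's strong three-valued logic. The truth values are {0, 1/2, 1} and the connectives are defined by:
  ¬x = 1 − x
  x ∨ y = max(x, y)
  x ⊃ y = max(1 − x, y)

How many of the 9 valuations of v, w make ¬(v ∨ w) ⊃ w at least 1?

5

v = 0, w = 0 ↦ 0  <
v = 0, w = 1/2 ↦ 1/2  <
v = 0, w = 1 ↦ 1  ≥
v = 1/2, w = 0 ↦ 1/2  <
v = 1/2, w = 1/2 ↦ 1/2  <
v = 1/2, w = 1 ↦ 1  ≥
v = 1, w = 0 ↦ 1  ≥
v = 1, w = 1/2 ↦ 1  ≥
v = 1, w = 1 ↦ 1  ≥
So 5 of the 9 assignments meet the threshold.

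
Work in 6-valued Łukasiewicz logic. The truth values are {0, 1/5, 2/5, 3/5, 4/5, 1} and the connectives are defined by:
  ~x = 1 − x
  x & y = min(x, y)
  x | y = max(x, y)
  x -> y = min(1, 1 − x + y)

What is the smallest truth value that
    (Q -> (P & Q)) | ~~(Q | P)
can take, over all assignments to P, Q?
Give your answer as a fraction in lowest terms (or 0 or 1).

3/5

Take P = 0, Q = 2/5:
P & Q = 0 & 2/5 = 0
Q -> (P & Q) = 2/5 -> 0 = 3/5
Q | P = 2/5 | 0 = 2/5
~(Q | P) = ~2/5 = 3/5
~~(Q | P) = ~3/5 = 2/5
(Q -> (P & Q)) | ~~(Q | P) = 3/5 | 2/5 = 3/5
No assignment yields a value below 3/5, so this is the minimum.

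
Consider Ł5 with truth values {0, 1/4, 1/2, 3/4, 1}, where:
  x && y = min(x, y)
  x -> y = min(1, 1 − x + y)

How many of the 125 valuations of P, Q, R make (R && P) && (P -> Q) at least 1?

1

value 1: 1 assignment (counts)
value 3/4: 9 assignments
value 1/2: 26 assignments
value 1/4: 40 assignments
value 0: 49 assignments
So 1 of the 125 assignments meets the threshold.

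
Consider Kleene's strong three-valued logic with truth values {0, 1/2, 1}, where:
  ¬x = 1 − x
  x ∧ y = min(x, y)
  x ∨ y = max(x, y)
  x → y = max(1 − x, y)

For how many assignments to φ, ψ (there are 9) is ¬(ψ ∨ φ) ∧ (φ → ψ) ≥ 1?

φ = 0, ψ = 0 ↦ 1  ≥
φ = 0, ψ = 1/2 ↦ 1/2  <
φ = 0, ψ = 1 ↦ 0  <
φ = 1/2, ψ = 0 ↦ 1/2  <
φ = 1/2, ψ = 1/2 ↦ 1/2  <
φ = 1/2, ψ = 1 ↦ 0  <
φ = 1, ψ = 0 ↦ 0  <
φ = 1, ψ = 1/2 ↦ 0  <
φ = 1, ψ = 1 ↦ 0  <
So 1 of the 9 assignments meets the threshold.

1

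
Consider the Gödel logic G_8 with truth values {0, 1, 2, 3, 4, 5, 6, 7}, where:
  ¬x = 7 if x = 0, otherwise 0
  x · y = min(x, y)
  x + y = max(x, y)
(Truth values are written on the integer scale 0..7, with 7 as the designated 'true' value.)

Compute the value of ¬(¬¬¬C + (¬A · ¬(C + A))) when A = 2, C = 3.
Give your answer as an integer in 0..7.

¬C = ¬3 = 0
¬¬C = ¬0 = 7
¬¬¬C = ¬7 = 0
¬A = ¬2 = 0
C + A = 3 + 2 = 3
¬(C + A) = ¬3 = 0
¬A · ¬(C + A) = 0 · 0 = 0
¬¬¬C + (¬A · ¬(C + A)) = 0 + 0 = 0
¬(¬¬¬C + (¬A · ¬(C + A))) = ¬0 = 7

7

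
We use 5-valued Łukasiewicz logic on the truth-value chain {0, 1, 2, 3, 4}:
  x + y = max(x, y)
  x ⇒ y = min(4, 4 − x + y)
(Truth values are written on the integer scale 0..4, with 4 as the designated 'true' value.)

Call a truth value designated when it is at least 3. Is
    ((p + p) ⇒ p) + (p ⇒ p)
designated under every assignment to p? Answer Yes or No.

p = 0 ↦ 4
p = 1 ↦ 4
p = 2 ↦ 4
p = 3 ↦ 4
p = 4 ↦ 4
Every assignment gives a value ≥ 3.

Yes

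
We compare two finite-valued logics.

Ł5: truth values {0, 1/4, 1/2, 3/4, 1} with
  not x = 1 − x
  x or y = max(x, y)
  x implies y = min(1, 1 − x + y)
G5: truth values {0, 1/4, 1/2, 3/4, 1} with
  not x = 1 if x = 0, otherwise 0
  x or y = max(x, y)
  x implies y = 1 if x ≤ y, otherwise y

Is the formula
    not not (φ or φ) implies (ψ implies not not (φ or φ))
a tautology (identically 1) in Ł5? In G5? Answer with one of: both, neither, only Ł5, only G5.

both

In Ł5: every assignment gives 1 — tautology.
In G5: every assignment gives 1 — tautology.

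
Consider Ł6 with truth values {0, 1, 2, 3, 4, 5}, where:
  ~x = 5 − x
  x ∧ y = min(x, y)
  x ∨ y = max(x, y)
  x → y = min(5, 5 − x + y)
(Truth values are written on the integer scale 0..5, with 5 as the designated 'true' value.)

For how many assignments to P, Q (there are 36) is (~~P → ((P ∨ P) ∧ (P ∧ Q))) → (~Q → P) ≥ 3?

value 5: 24 assignments (counts)
value 4: 5 assignments (counts)
value 3: 2 assignments (counts)
value 2: 3 assignments
value 1: 1 assignment
value 0: 1 assignment
So 31 of the 36 assignments meet the threshold.

31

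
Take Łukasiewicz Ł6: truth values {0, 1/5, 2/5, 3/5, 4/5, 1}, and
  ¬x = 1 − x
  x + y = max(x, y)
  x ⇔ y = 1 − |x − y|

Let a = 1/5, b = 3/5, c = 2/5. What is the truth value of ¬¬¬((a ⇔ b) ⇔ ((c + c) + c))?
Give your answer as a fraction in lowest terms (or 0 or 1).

a ⇔ b = 1/5 ⇔ 3/5 = 3/5
c + c = 2/5 + 2/5 = 2/5
(c + c) + c = 2/5 + 2/5 = 2/5
(a ⇔ b) ⇔ ((c + c) + c) = 3/5 ⇔ 2/5 = 4/5
¬((a ⇔ b) ⇔ ((c + c) + c)) = ¬4/5 = 1/5
¬¬((a ⇔ b) ⇔ ((c + c) + c)) = ¬1/5 = 4/5
¬¬¬((a ⇔ b) ⇔ ((c + c) + c)) = ¬4/5 = 1/5

1/5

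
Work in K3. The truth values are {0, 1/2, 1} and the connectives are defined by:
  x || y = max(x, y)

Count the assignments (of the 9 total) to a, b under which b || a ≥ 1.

a = 0, b = 0 ↦ 0  <
a = 0, b = 1/2 ↦ 1/2  <
a = 0, b = 1 ↦ 1  ≥
a = 1/2, b = 0 ↦ 1/2  <
a = 1/2, b = 1/2 ↦ 1/2  <
a = 1/2, b = 1 ↦ 1  ≥
a = 1, b = 0 ↦ 1  ≥
a = 1, b = 1/2 ↦ 1  ≥
a = 1, b = 1 ↦ 1  ≥
So 5 of the 9 assignments meet the threshold.

5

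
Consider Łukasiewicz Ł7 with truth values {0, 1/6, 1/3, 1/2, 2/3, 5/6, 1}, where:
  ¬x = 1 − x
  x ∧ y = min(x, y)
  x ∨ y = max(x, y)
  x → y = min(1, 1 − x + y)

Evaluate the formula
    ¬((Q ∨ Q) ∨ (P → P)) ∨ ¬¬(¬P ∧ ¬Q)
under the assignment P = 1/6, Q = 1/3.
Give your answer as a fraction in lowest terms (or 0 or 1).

2/3

Q ∨ Q = 1/3 ∨ 1/3 = 1/3
P → P = 1/6 → 1/6 = 1
(Q ∨ Q) ∨ (P → P) = 1/3 ∨ 1 = 1
¬((Q ∨ Q) ∨ (P → P)) = ¬1 = 0
¬P = ¬1/6 = 5/6
¬Q = ¬1/3 = 2/3
¬P ∧ ¬Q = 5/6 ∧ 2/3 = 2/3
¬(¬P ∧ ¬Q) = ¬2/3 = 1/3
¬¬(¬P ∧ ¬Q) = ¬1/3 = 2/3
¬((Q ∨ Q) ∨ (P → P)) ∨ ¬¬(¬P ∧ ¬Q) = 0 ∨ 2/3 = 2/3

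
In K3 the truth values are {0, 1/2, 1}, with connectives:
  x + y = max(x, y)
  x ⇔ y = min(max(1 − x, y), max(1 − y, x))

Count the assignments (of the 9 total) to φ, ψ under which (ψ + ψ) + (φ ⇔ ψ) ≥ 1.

φ = 0, ψ = 0 ↦ 1  ≥
φ = 0, ψ = 1/2 ↦ 1/2  <
φ = 0, ψ = 1 ↦ 1  ≥
φ = 1/2, ψ = 0 ↦ 1/2  <
φ = 1/2, ψ = 1/2 ↦ 1/2  <
φ = 1/2, ψ = 1 ↦ 1  ≥
φ = 1, ψ = 0 ↦ 0  <
φ = 1, ψ = 1/2 ↦ 1/2  <
φ = 1, ψ = 1 ↦ 1  ≥
So 4 of the 9 assignments meet the threshold.

4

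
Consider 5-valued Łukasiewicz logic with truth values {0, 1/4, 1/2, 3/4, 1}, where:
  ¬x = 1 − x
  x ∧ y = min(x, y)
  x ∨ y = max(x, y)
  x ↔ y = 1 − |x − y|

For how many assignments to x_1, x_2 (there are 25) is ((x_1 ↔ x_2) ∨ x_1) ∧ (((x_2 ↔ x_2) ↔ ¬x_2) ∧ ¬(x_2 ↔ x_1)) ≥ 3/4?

3

value 1: 1 assignment (counts)
value 3/4: 2 assignments (counts)
value 1/2: 4 assignments
value 1/4: 9 assignments
value 0: 9 assignments
So 3 of the 25 assignments meet the threshold.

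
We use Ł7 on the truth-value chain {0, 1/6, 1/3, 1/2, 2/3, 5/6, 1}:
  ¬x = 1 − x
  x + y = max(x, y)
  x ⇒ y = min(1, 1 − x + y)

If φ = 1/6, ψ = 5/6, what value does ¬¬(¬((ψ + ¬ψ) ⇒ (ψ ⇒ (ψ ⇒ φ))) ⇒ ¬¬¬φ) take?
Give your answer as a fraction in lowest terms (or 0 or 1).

1

¬ψ = ¬5/6 = 1/6
ψ + ¬ψ = 5/6 + 1/6 = 5/6
ψ ⇒ φ = 5/6 ⇒ 1/6 = 1/3
ψ ⇒ (ψ ⇒ φ) = 5/6 ⇒ 1/3 = 1/2
(ψ + ¬ψ) ⇒ (ψ ⇒ (ψ ⇒ φ)) = 5/6 ⇒ 1/2 = 2/3
¬((ψ + ¬ψ) ⇒ (ψ ⇒ (ψ ⇒ φ))) = ¬2/3 = 1/3
¬φ = ¬1/6 = 5/6
¬¬φ = ¬5/6 = 1/6
¬¬¬φ = ¬1/6 = 5/6
¬((ψ + ¬ψ) ⇒ (ψ ⇒ (ψ ⇒ φ))) ⇒ ¬¬¬φ = 1/3 ⇒ 5/6 = 1
¬(¬((ψ + ¬ψ) ⇒ (ψ ⇒ (ψ ⇒ φ))) ⇒ ¬¬¬φ) = ¬1 = 0
¬¬(¬((ψ + ¬ψ) ⇒ (ψ ⇒ (ψ ⇒ φ))) ⇒ ¬¬¬φ) = ¬0 = 1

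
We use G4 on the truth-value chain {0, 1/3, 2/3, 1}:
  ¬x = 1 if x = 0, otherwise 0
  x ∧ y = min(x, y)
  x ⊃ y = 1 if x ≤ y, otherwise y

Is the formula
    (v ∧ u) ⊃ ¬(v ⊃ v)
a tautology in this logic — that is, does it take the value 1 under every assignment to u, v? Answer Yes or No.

Counterexample: take u = 1/3, v = 1/3.
v ∧ u = 1/3 ∧ 1/3 = 1/3
v ⊃ v = 1/3 ⊃ 1/3 = 1
¬(v ⊃ v) = ¬1 = 0
(v ∧ u) ⊃ ¬(v ⊃ v) = 1/3 ⊃ 0 = 0
This gives 0 ≠ 1.

No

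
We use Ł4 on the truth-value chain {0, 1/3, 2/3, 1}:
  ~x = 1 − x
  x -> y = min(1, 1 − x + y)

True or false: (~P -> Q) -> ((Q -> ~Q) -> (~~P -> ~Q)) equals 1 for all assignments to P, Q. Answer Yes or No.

Counterexample: take P = 1, Q = 1/3.
~P = ~1 = 0
~P -> Q = 0 -> 1/3 = 1
~Q = ~1/3 = 2/3
Q -> ~Q = 1/3 -> 2/3 = 1
~P = ~1 = 0
~~P = ~0 = 1
~Q = ~1/3 = 2/3
~~P -> ~Q = 1 -> 2/3 = 2/3
(Q -> ~Q) -> (~~P -> ~Q) = 1 -> 2/3 = 2/3
(~P -> Q) -> ((Q -> ~Q) -> (~~P -> ~Q)) = 1 -> 2/3 = 2/3
This gives 2/3 ≠ 1.

No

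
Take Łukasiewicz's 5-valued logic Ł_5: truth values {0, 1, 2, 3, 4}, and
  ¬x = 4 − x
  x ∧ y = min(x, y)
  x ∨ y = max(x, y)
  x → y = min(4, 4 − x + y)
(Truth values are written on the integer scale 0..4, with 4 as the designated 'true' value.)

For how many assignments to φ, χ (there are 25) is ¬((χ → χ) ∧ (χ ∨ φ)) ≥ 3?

4

value 4: 1 assignment (counts)
value 3: 3 assignments (counts)
value 2: 5 assignments
value 1: 7 assignments
value 0: 9 assignments
So 4 of the 25 assignments meet the threshold.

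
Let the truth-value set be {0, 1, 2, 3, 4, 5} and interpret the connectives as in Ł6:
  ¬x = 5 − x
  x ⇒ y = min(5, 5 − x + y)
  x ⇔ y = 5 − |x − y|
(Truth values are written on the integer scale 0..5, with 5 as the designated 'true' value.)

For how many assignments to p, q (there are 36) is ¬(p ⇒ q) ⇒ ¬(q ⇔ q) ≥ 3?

30

value 5: 21 assignments (counts)
value 4: 5 assignments (counts)
value 3: 4 assignments (counts)
value 2: 3 assignments
value 1: 2 assignments
value 0: 1 assignment
So 30 of the 36 assignments meet the threshold.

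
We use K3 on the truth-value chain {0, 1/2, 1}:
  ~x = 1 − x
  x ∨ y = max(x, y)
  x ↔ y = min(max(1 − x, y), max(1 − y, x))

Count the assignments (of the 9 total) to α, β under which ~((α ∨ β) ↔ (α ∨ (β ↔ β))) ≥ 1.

1

α = 0, β = 0 ↦ 1  ≥
α = 0, β = 1/2 ↦ 1/2  <
α = 0, β = 1 ↦ 0  <
α = 1/2, β = 0 ↦ 1/2  <
α = 1/2, β = 1/2 ↦ 1/2  <
α = 1/2, β = 1 ↦ 0  <
α = 1, β = 0 ↦ 0  <
α = 1, β = 1/2 ↦ 0  <
α = 1, β = 1 ↦ 0  <
So 1 of the 9 assignments meets the threshold.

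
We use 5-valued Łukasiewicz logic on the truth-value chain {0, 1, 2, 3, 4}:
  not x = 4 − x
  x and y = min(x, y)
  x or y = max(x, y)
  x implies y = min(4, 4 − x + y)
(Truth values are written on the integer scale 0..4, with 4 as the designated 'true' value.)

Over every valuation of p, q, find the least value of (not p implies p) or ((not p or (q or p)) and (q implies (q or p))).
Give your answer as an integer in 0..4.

3

Take p = 1, q = 0:
not p = not 1 = 3
not p implies p = 3 implies 1 = 2
not p = not 1 = 3
q or p = 0 or 1 = 1
not p or (q or p) = 3 or 1 = 3
q or p = 0 or 1 = 1
q implies (q or p) = 0 implies 1 = 4
(not p or (q or p)) and (q implies (q or p)) = 3 and 4 = 3
(not p implies p) or ((not p or (q or p)) and (q implies (q or p))) = 2 or 3 = 3
No assignment yields a value below 3, so this is the minimum.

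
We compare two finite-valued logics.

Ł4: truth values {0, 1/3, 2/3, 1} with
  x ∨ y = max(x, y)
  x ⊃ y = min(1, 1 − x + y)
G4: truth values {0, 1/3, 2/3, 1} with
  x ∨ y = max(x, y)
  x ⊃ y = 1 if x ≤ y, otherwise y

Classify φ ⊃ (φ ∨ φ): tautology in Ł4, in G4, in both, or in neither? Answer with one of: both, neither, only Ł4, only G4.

both

In Ł4: every assignment gives 1 — tautology.
In G4: every assignment gives 1 — tautology.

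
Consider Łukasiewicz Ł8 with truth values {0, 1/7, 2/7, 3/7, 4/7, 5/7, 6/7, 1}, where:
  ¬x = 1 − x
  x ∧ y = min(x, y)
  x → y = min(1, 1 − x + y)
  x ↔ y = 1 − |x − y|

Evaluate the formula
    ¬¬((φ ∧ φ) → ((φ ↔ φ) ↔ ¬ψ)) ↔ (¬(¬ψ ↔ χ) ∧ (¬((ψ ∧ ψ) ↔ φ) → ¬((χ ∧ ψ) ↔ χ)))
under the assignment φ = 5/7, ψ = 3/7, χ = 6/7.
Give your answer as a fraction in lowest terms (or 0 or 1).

3/7

φ ∧ φ = 5/7 ∧ 5/7 = 5/7
φ ↔ φ = 5/7 ↔ 5/7 = 1
¬ψ = ¬3/7 = 4/7
(φ ↔ φ) ↔ ¬ψ = 1 ↔ 4/7 = 4/7
(φ ∧ φ) → ((φ ↔ φ) ↔ ¬ψ) = 5/7 → 4/7 = 6/7
¬((φ ∧ φ) → ((φ ↔ φ) ↔ ¬ψ)) = ¬6/7 = 1/7
¬¬((φ ∧ φ) → ((φ ↔ φ) ↔ ¬ψ)) = ¬1/7 = 6/7
¬ψ = ¬3/7 = 4/7
¬ψ ↔ χ = 4/7 ↔ 6/7 = 5/7
¬(¬ψ ↔ χ) = ¬5/7 = 2/7
ψ ∧ ψ = 3/7 ∧ 3/7 = 3/7
(ψ ∧ ψ) ↔ φ = 3/7 ↔ 5/7 = 5/7
¬((ψ ∧ ψ) ↔ φ) = ¬5/7 = 2/7
χ ∧ ψ = 6/7 ∧ 3/7 = 3/7
(χ ∧ ψ) ↔ χ = 3/7 ↔ 6/7 = 4/7
¬((χ ∧ ψ) ↔ χ) = ¬4/7 = 3/7
¬((ψ ∧ ψ) ↔ φ) → ¬((χ ∧ ψ) ↔ χ) = 2/7 → 3/7 = 1
¬(¬ψ ↔ χ) ∧ (¬((ψ ∧ ψ) ↔ φ) → ¬((χ ∧ ψ) ↔ χ)) = 2/7 ∧ 1 = 2/7
¬¬((φ ∧ φ) → ((φ ↔ φ) ↔ ¬ψ)) ↔ (¬(¬ψ ↔ χ) ∧ (¬((ψ ∧ ψ) ↔ φ) → ¬((χ ∧ ψ) ↔ χ))) = 6/7 ↔ 2/7 = 3/7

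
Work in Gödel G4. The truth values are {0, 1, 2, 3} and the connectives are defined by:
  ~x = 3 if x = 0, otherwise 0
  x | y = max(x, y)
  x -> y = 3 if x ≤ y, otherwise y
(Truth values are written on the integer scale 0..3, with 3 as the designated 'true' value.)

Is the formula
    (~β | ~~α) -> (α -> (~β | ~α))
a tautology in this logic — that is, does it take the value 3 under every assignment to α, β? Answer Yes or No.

No

Counterexample: take α = 1, β = 1.
~β = ~1 = 0
~α = ~1 = 0
~~α = ~0 = 3
~β | ~~α = 0 | 3 = 3
~β = ~1 = 0
~α = ~1 = 0
~β | ~α = 0 | 0 = 0
α -> (~β | ~α) = 1 -> 0 = 0
(~β | ~~α) -> (α -> (~β | ~α)) = 3 -> 0 = 0
This gives 0 ≠ 3.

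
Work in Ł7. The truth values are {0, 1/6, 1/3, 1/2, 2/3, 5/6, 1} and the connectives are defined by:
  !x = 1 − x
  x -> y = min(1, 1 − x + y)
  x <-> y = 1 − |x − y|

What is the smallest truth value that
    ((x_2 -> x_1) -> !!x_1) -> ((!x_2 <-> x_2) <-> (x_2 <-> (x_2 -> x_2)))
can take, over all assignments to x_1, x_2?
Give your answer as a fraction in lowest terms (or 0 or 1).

Take x_1 = 0, x_2 = 1:
x_2 -> x_1 = 1 -> 0 = 0
!x_1 = !0 = 1
!!x_1 = !1 = 0
(x_2 -> x_1) -> !!x_1 = 0 -> 0 = 1
!x_2 = !1 = 0
!x_2 <-> x_2 = 0 <-> 1 = 0
x_2 -> x_2 = 1 -> 1 = 1
x_2 <-> (x_2 -> x_2) = 1 <-> 1 = 1
(!x_2 <-> x_2) <-> (x_2 <-> (x_2 -> x_2)) = 0 <-> 1 = 0
((x_2 -> x_1) -> !!x_1) -> ((!x_2 <-> x_2) <-> (x_2 <-> (x_2 -> x_2))) = 1 -> 0 = 0
No assignment yields a value below 0, so this is the minimum.

0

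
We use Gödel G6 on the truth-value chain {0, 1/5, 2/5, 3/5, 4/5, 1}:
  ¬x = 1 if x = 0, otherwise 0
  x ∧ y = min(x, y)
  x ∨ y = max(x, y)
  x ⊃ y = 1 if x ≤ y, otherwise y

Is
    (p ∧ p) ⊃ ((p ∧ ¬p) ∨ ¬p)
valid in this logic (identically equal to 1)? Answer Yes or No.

Counterexample: take p = 1/5.
p ∧ p = 1/5 ∧ 1/5 = 1/5
¬p = ¬1/5 = 0
p ∧ ¬p = 1/5 ∧ 0 = 0
¬p = ¬1/5 = 0
(p ∧ ¬p) ∨ ¬p = 0 ∨ 0 = 0
(p ∧ p) ⊃ ((p ∧ ¬p) ∨ ¬p) = 1/5 ⊃ 0 = 0
This gives 0 ≠ 1.

No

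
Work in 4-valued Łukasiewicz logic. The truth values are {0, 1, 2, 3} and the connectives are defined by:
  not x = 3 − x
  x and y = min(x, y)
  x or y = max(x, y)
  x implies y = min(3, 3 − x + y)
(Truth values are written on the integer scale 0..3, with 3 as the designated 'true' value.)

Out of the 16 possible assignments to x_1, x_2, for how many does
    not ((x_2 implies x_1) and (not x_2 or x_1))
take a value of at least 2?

4

x_1 = 0, x_2 = 0 ↦ 0  <
x_1 = 0, x_2 = 1 ↦ 1  <
x_1 = 0, x_2 = 2 ↦ 2  ≥
x_1 = 0, x_2 = 3 ↦ 3  ≥
x_1 = 1, x_2 = 0 ↦ 0  <
x_1 = 1, x_2 = 1 ↦ 1  <
x_1 = 1, x_2 = 2 ↦ 2  ≥
x_1 = 1, x_2 = 3 ↦ 2  ≥
x_1 = 2, x_2 = 0 ↦ 0  <
x_1 = 2, x_2 = 1 ↦ 1  <
x_1 = 2, x_2 = 2 ↦ 1  <
x_1 = 2, x_2 = 3 ↦ 1  <
x_1 = 3, x_2 = 0 ↦ 0  <
x_1 = 3, x_2 = 1 ↦ 0  <
x_1 = 3, x_2 = 2 ↦ 0  <
x_1 = 3, x_2 = 3 ↦ 0  <
So 4 of the 16 assignments meet the threshold.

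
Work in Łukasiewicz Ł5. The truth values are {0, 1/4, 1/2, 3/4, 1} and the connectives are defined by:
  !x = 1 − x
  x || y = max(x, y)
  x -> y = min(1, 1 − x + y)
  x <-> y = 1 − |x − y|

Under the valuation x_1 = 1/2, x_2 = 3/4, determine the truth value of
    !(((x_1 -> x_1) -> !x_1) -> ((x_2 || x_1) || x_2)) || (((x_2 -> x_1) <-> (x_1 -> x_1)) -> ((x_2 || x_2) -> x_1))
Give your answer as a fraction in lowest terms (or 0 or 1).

x_1 -> x_1 = 1/2 -> 1/2 = 1
!x_1 = !1/2 = 1/2
(x_1 -> x_1) -> !x_1 = 1 -> 1/2 = 1/2
x_2 || x_1 = 3/4 || 1/2 = 3/4
(x_2 || x_1) || x_2 = 3/4 || 3/4 = 3/4
((x_1 -> x_1) -> !x_1) -> ((x_2 || x_1) || x_2) = 1/2 -> 3/4 = 1
!(((x_1 -> x_1) -> !x_1) -> ((x_2 || x_1) || x_2)) = !1 = 0
x_2 -> x_1 = 3/4 -> 1/2 = 3/4
x_1 -> x_1 = 1/2 -> 1/2 = 1
(x_2 -> x_1) <-> (x_1 -> x_1) = 3/4 <-> 1 = 3/4
x_2 || x_2 = 3/4 || 3/4 = 3/4
(x_2 || x_2) -> x_1 = 3/4 -> 1/2 = 3/4
((x_2 -> x_1) <-> (x_1 -> x_1)) -> ((x_2 || x_2) -> x_1) = 3/4 -> 3/4 = 1
!(((x_1 -> x_1) -> !x_1) -> ((x_2 || x_1) || x_2)) || (((x_2 -> x_1) <-> (x_1 -> x_1)) -> ((x_2 || x_2) -> x_1)) = 0 || 1 = 1

1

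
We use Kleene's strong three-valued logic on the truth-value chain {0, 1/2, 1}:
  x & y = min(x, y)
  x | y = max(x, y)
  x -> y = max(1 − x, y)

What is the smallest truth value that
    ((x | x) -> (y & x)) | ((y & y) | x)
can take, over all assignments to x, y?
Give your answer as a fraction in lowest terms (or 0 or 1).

1/2

Take x = 1/2, y = 0:
x | x = 1/2 | 1/2 = 1/2
y & x = 0 & 1/2 = 0
(x | x) -> (y & x) = 1/2 -> 0 = 1/2
y & y = 0 & 0 = 0
(y & y) | x = 0 | 1/2 = 1/2
((x | x) -> (y & x)) | ((y & y) | x) = 1/2 | 1/2 = 1/2
No assignment yields a value below 1/2, so this is the minimum.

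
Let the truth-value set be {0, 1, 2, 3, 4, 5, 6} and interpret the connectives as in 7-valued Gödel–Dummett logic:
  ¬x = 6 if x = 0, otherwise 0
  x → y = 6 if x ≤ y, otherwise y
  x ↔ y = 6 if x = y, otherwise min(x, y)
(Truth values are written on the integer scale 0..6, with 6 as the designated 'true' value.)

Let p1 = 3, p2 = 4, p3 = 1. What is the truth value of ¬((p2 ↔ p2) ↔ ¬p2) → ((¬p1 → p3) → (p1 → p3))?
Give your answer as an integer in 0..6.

1

p2 ↔ p2 = 4 ↔ 4 = 6
¬p2 = ¬4 = 0
(p2 ↔ p2) ↔ ¬p2 = 6 ↔ 0 = 0
¬((p2 ↔ p2) ↔ ¬p2) = ¬0 = 6
¬p1 = ¬3 = 0
¬p1 → p3 = 0 → 1 = 6
p1 → p3 = 3 → 1 = 1
(¬p1 → p3) → (p1 → p3) = 6 → 1 = 1
¬((p2 ↔ p2) ↔ ¬p2) → ((¬p1 → p3) → (p1 → p3)) = 6 → 1 = 1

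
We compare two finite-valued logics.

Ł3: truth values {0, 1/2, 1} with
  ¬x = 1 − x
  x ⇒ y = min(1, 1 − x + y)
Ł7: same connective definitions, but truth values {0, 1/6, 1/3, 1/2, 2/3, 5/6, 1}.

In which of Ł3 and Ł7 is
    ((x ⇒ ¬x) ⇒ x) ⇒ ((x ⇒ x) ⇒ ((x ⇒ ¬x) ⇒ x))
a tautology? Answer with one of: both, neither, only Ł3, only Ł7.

both

In Ł3: every assignment gives 1 — tautology.
In Ł7: every assignment gives 1 — tautology.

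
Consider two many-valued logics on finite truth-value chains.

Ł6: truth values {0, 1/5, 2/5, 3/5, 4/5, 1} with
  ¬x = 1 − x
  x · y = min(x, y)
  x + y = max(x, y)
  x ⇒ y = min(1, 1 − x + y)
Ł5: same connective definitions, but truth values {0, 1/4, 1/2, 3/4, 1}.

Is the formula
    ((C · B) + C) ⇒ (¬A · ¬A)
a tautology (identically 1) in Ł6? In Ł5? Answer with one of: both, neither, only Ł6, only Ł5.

In Ł6: at A = 1/5, B = 0, C = 1 the value is 4/5 — not a tautology.
In Ł5: at A = 1/4, B = 0, C = 1 the value is 3/4 — not a tautology.

neither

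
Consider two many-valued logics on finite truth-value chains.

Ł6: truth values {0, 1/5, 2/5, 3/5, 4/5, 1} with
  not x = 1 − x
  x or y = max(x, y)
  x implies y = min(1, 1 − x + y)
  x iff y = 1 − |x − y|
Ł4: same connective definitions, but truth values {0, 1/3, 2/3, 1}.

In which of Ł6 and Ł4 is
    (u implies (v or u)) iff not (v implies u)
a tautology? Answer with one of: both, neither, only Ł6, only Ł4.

In Ł6: at u = 0, v = 0 the value is 0 — not a tautology.
In Ł4: at u = 0, v = 0 the value is 0 — not a tautology.

neither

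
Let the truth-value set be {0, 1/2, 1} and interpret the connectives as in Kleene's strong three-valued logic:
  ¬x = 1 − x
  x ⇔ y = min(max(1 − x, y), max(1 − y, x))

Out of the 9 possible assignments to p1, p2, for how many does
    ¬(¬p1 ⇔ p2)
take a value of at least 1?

p1 = 0, p2 = 0 ↦ 1  ≥
p1 = 0, p2 = 1/2 ↦ 1/2  <
p1 = 0, p2 = 1 ↦ 0  <
p1 = 1/2, p2 = 0 ↦ 1/2  <
p1 = 1/2, p2 = 1/2 ↦ 1/2  <
p1 = 1/2, p2 = 1 ↦ 1/2  <
p1 = 1, p2 = 0 ↦ 0  <
p1 = 1, p2 = 1/2 ↦ 1/2  <
p1 = 1, p2 = 1 ↦ 1  ≥
So 2 of the 9 assignments meet the threshold.

2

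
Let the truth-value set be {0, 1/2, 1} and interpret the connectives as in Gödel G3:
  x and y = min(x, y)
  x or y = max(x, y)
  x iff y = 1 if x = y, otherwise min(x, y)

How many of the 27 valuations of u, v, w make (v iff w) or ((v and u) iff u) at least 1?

21

value 1: 21 assignments (counts)
value 1/2: 2 assignments
value 0: 4 assignments
So 21 of the 27 assignments meet the threshold.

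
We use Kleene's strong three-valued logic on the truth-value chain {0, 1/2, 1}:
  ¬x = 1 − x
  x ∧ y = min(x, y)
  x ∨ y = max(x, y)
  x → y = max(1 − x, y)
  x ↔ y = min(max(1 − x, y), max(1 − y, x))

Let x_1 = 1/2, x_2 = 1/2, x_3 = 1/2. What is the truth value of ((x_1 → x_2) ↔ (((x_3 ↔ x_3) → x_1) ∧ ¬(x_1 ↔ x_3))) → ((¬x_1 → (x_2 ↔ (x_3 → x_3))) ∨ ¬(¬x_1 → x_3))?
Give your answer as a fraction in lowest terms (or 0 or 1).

1/2

x_1 → x_2 = 1/2 → 1/2 = 1/2
x_3 ↔ x_3 = 1/2 ↔ 1/2 = 1/2
(x_3 ↔ x_3) → x_1 = 1/2 → 1/2 = 1/2
x_1 ↔ x_3 = 1/2 ↔ 1/2 = 1/2
¬(x_1 ↔ x_3) = ¬1/2 = 1/2
((x_3 ↔ x_3) → x_1) ∧ ¬(x_1 ↔ x_3) = 1/2 ∧ 1/2 = 1/2
(x_1 → x_2) ↔ (((x_3 ↔ x_3) → x_1) ∧ ¬(x_1 ↔ x_3)) = 1/2 ↔ 1/2 = 1/2
¬x_1 = ¬1/2 = 1/2
x_3 → x_3 = 1/2 → 1/2 = 1/2
x_2 ↔ (x_3 → x_3) = 1/2 ↔ 1/2 = 1/2
¬x_1 → (x_2 ↔ (x_3 → x_3)) = 1/2 → 1/2 = 1/2
¬x_1 = ¬1/2 = 1/2
¬x_1 → x_3 = 1/2 → 1/2 = 1/2
¬(¬x_1 → x_3) = ¬1/2 = 1/2
(¬x_1 → (x_2 ↔ (x_3 → x_3))) ∨ ¬(¬x_1 → x_3) = 1/2 ∨ 1/2 = 1/2
((x_1 → x_2) ↔ (((x_3 ↔ x_3) → x_1) ∧ ¬(x_1 ↔ x_3))) → ((¬x_1 → (x_2 ↔ (x_3 → x_3))) ∨ ¬(¬x_1 → x_3)) = 1/2 → 1/2 = 1/2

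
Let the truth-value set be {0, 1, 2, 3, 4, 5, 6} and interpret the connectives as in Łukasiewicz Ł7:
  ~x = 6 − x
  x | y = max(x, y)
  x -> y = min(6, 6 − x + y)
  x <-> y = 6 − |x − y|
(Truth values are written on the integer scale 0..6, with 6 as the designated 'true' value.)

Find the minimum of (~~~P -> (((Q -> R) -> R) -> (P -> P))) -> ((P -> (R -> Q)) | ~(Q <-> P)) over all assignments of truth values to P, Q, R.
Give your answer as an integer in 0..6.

Take P = 3, Q = 0, R = 6:
~P = ~3 = 3
~~P = ~3 = 3
~~~P = ~3 = 3
Q -> R = 0 -> 6 = 6
(Q -> R) -> R = 6 -> 6 = 6
P -> P = 3 -> 3 = 6
((Q -> R) -> R) -> (P -> P) = 6 -> 6 = 6
~~~P -> (((Q -> R) -> R) -> (P -> P)) = 3 -> 6 = 6
R -> Q = 6 -> 0 = 0
P -> (R -> Q) = 3 -> 0 = 3
Q <-> P = 0 <-> 3 = 3
~(Q <-> P) = ~3 = 3
(P -> (R -> Q)) | ~(Q <-> P) = 3 | 3 = 3
(~~~P -> (((Q -> R) -> R) -> (P -> P))) -> ((P -> (R -> Q)) | ~(Q <-> P)) = 6 -> 3 = 3
No assignment yields a value below 3, so this is the minimum.

3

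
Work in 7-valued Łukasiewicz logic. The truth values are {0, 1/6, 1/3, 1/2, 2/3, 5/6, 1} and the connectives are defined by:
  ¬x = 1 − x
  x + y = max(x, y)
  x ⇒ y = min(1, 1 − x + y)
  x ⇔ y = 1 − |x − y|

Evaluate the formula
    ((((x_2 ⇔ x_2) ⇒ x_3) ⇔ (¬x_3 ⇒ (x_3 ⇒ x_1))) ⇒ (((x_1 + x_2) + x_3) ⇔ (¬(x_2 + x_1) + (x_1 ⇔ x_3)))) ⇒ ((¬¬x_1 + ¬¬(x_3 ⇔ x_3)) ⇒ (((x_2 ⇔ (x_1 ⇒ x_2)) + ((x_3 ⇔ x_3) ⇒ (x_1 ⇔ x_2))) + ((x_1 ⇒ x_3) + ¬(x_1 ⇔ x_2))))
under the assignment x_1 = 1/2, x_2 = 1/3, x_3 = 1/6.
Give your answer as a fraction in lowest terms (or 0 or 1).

5/6

x_2 ⇔ x_2 = 1/3 ⇔ 1/3 = 1
(x_2 ⇔ x_2) ⇒ x_3 = 1 ⇒ 1/6 = 1/6
¬x_3 = ¬1/6 = 5/6
x_3 ⇒ x_1 = 1/6 ⇒ 1/2 = 1
¬x_3 ⇒ (x_3 ⇒ x_1) = 5/6 ⇒ 1 = 1
((x_2 ⇔ x_2) ⇒ x_3) ⇔ (¬x_3 ⇒ (x_3 ⇒ x_1)) = 1/6 ⇔ 1 = 1/6
x_1 + x_2 = 1/2 + 1/3 = 1/2
(x_1 + x_2) + x_3 = 1/2 + 1/6 = 1/2
x_2 + x_1 = 1/3 + 1/2 = 1/2
¬(x_2 + x_1) = ¬1/2 = 1/2
x_1 ⇔ x_3 = 1/2 ⇔ 1/6 = 2/3
¬(x_2 + x_1) + (x_1 ⇔ x_3) = 1/2 + 2/3 = 2/3
((x_1 + x_2) + x_3) ⇔ (¬(x_2 + x_1) + (x_1 ⇔ x_3)) = 1/2 ⇔ 2/3 = 5/6
(((x_2 ⇔ x_2) ⇒ x_3) ⇔ (¬x_3 ⇒ (x_3 ⇒ x_1))) ⇒ (((x_1 + x_2) + x_3) ⇔ (¬(x_2 + x_1) + (x_1 ⇔ x_3))) = 1/6 ⇒ 5/6 = 1
¬x_1 = ¬1/2 = 1/2
¬¬x_1 = ¬1/2 = 1/2
x_3 ⇔ x_3 = 1/6 ⇔ 1/6 = 1
¬(x_3 ⇔ x_3) = ¬1 = 0
¬¬(x_3 ⇔ x_3) = ¬0 = 1
¬¬x_1 + ¬¬(x_3 ⇔ x_3) = 1/2 + 1 = 1
x_1 ⇒ x_2 = 1/2 ⇒ 1/3 = 5/6
x_2 ⇔ (x_1 ⇒ x_2) = 1/3 ⇔ 5/6 = 1/2
x_3 ⇔ x_3 = 1/6 ⇔ 1/6 = 1
x_1 ⇔ x_2 = 1/2 ⇔ 1/3 = 5/6
(x_3 ⇔ x_3) ⇒ (x_1 ⇔ x_2) = 1 ⇒ 5/6 = 5/6
(x_2 ⇔ (x_1 ⇒ x_2)) + ((x_3 ⇔ x_3) ⇒ (x_1 ⇔ x_2)) = 1/2 + 5/6 = 5/6
x_1 ⇒ x_3 = 1/2 ⇒ 1/6 = 2/3
x_1 ⇔ x_2 = 1/2 ⇔ 1/3 = 5/6
¬(x_1 ⇔ x_2) = ¬5/6 = 1/6
(x_1 ⇒ x_3) + ¬(x_1 ⇔ x_2) = 2/3 + 1/6 = 2/3
((x_2 ⇔ (x_1 ⇒ x_2)) + ((x_3 ⇔ x_3) ⇒ (x_1 ⇔ x_2))) + ((x_1 ⇒ x_3) + ¬(x_1 ⇔ x_2)) = 5/6 + 2/3 = 5/6
(¬¬x_1 + ¬¬(x_3 ⇔ x_3)) ⇒ (((x_2 ⇔ (x_1 ⇒ x_2)) + ((x_3 ⇔ x_3) ⇒ (x_1 ⇔ x_2))) + ((x_1 ⇒ x_3) + ¬(x_1 ⇔ x_2))) = 1 ⇒ 5/6 = 5/6
((((x_2 ⇔ x_2) ⇒ x_3) ⇔ (¬x_3 ⇒ (x_3 ⇒ x_1))) ⇒ (((x_1 + x_2) + x_3) ⇔ (¬(x_2 + x_1) + (x_1 ⇔ x_3)))) ⇒ ((¬¬x_1 + ¬¬(x_3 ⇔ x_3)) ⇒ (((x_2 ⇔ (x_1 ⇒ x_2)) + ((x_3 ⇔ x_3) ⇒ (x_1 ⇔ x_2))) + ((x_1 ⇒ x_3) + ¬(x_1 ⇔ x_2)))) = 1 ⇒ 5/6 = 5/6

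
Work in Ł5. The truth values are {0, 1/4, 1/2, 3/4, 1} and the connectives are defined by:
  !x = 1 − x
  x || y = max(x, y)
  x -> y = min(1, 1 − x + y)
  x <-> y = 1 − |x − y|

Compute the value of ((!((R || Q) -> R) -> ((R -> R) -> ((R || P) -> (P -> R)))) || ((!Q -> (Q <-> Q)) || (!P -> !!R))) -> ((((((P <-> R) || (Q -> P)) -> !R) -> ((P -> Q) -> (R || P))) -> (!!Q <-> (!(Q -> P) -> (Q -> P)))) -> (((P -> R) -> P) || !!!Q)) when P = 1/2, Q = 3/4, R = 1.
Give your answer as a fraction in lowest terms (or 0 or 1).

R || Q = 1 || 3/4 = 1
(R || Q) -> R = 1 -> 1 = 1
!((R || Q) -> R) = !1 = 0
R -> R = 1 -> 1 = 1
R || P = 1 || 1/2 = 1
P -> R = 1/2 -> 1 = 1
(R || P) -> (P -> R) = 1 -> 1 = 1
(R -> R) -> ((R || P) -> (P -> R)) = 1 -> 1 = 1
!((R || Q) -> R) -> ((R -> R) -> ((R || P) -> (P -> R))) = 0 -> 1 = 1
!Q = !3/4 = 1/4
Q <-> Q = 3/4 <-> 3/4 = 1
!Q -> (Q <-> Q) = 1/4 -> 1 = 1
!P = !1/2 = 1/2
!R = !1 = 0
!!R = !0 = 1
!P -> !!R = 1/2 -> 1 = 1
(!Q -> (Q <-> Q)) || (!P -> !!R) = 1 || 1 = 1
(!((R || Q) -> R) -> ((R -> R) -> ((R || P) -> (P -> R)))) || ((!Q -> (Q <-> Q)) || (!P -> !!R)) = 1 || 1 = 1
P <-> R = 1/2 <-> 1 = 1/2
Q -> P = 3/4 -> 1/2 = 3/4
(P <-> R) || (Q -> P) = 1/2 || 3/4 = 3/4
!R = !1 = 0
((P <-> R) || (Q -> P)) -> !R = 3/4 -> 0 = 1/4
P -> Q = 1/2 -> 3/4 = 1
R || P = 1 || 1/2 = 1
(P -> Q) -> (R || P) = 1 -> 1 = 1
(((P <-> R) || (Q -> P)) -> !R) -> ((P -> Q) -> (R || P)) = 1/4 -> 1 = 1
!Q = !3/4 = 1/4
!!Q = !1/4 = 3/4
Q -> P = 3/4 -> 1/2 = 3/4
!(Q -> P) = !3/4 = 1/4
Q -> P = 3/4 -> 1/2 = 3/4
!(Q -> P) -> (Q -> P) = 1/4 -> 3/4 = 1
!!Q <-> (!(Q -> P) -> (Q -> P)) = 3/4 <-> 1 = 3/4
((((P <-> R) || (Q -> P)) -> !R) -> ((P -> Q) -> (R || P))) -> (!!Q <-> (!(Q -> P) -> (Q -> P))) = 1 -> 3/4 = 3/4
P -> R = 1/2 -> 1 = 1
(P -> R) -> P = 1 -> 1/2 = 1/2
!Q = !3/4 = 1/4
!!Q = !1/4 = 3/4
!!!Q = !3/4 = 1/4
((P -> R) -> P) || !!!Q = 1/2 || 1/4 = 1/2
(((((P <-> R) || (Q -> P)) -> !R) -> ((P -> Q) -> (R || P))) -> (!!Q <-> (!(Q -> P) -> (Q -> P)))) -> (((P -> R) -> P) || !!!Q) = 3/4 -> 1/2 = 3/4
((!((R || Q) -> R) -> ((R -> R) -> ((R || P) -> (P -> R)))) || ((!Q -> (Q <-> Q)) || (!P -> !!R))) -> ((((((P <-> R) || (Q -> P)) -> !R) -> ((P -> Q) -> (R || P))) -> (!!Q <-> (!(Q -> P) -> (Q -> P)))) -> (((P -> R) -> P) || !!!Q)) = 1 -> 3/4 = 3/4

3/4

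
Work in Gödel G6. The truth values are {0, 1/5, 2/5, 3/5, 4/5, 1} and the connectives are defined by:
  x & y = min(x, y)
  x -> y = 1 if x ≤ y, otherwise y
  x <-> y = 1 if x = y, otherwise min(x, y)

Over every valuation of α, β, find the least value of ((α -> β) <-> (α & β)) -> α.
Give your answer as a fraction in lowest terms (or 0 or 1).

1/5

Take α = 1/5, β = 0:
α -> β = 1/5 -> 0 = 0
α & β = 1/5 & 0 = 0
(α -> β) <-> (α & β) = 0 <-> 0 = 1
((α -> β) <-> (α & β)) -> α = 1 -> 1/5 = 1/5
No assignment yields a value below 1/5, so this is the minimum.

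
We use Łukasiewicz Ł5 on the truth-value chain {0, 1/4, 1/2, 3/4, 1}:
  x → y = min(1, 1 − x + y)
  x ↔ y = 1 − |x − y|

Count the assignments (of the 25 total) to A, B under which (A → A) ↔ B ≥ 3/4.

value 1: 5 assignments (counts)
value 3/4: 5 assignments (counts)
value 1/2: 5 assignments
value 1/4: 5 assignments
value 0: 5 assignments
So 10 of the 25 assignments meet the threshold.

10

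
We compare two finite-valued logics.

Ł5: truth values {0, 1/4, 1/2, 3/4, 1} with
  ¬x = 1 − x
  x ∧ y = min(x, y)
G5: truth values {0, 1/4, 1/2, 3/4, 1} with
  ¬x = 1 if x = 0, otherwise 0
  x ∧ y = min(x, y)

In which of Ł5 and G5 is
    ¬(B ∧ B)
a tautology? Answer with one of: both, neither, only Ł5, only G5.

neither

In Ł5: at B = 1/4 the value is 3/4 — not a tautology.
In G5: at B = 1/4 the value is 0 — not a tautology.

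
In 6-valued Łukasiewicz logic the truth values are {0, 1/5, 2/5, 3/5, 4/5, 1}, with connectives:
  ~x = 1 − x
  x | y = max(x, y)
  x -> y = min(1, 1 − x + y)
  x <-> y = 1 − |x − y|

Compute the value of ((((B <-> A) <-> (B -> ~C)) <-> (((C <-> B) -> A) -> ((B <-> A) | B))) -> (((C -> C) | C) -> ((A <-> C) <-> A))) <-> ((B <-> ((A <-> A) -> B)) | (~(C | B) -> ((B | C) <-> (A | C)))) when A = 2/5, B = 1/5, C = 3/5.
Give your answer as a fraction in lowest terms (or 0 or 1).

B <-> A = 1/5 <-> 2/5 = 4/5
~C = ~3/5 = 2/5
B -> ~C = 1/5 -> 2/5 = 1
(B <-> A) <-> (B -> ~C) = 4/5 <-> 1 = 4/5
C <-> B = 3/5 <-> 1/5 = 3/5
(C <-> B) -> A = 3/5 -> 2/5 = 4/5
B <-> A = 1/5 <-> 2/5 = 4/5
(B <-> A) | B = 4/5 | 1/5 = 4/5
((C <-> B) -> A) -> ((B <-> A) | B) = 4/5 -> 4/5 = 1
((B <-> A) <-> (B -> ~C)) <-> (((C <-> B) -> A) -> ((B <-> A) | B)) = 4/5 <-> 1 = 4/5
C -> C = 3/5 -> 3/5 = 1
(C -> C) | C = 1 | 3/5 = 1
A <-> C = 2/5 <-> 3/5 = 4/5
(A <-> C) <-> A = 4/5 <-> 2/5 = 3/5
((C -> C) | C) -> ((A <-> C) <-> A) = 1 -> 3/5 = 3/5
(((B <-> A) <-> (B -> ~C)) <-> (((C <-> B) -> A) -> ((B <-> A) | B))) -> (((C -> C) | C) -> ((A <-> C) <-> A)) = 4/5 -> 3/5 = 4/5
A <-> A = 2/5 <-> 2/5 = 1
(A <-> A) -> B = 1 -> 1/5 = 1/5
B <-> ((A <-> A) -> B) = 1/5 <-> 1/5 = 1
C | B = 3/5 | 1/5 = 3/5
~(C | B) = ~3/5 = 2/5
B | C = 1/5 | 3/5 = 3/5
A | C = 2/5 | 3/5 = 3/5
(B | C) <-> (A | C) = 3/5 <-> 3/5 = 1
~(C | B) -> ((B | C) <-> (A | C)) = 2/5 -> 1 = 1
(B <-> ((A <-> A) -> B)) | (~(C | B) -> ((B | C) <-> (A | C))) = 1 | 1 = 1
((((B <-> A) <-> (B -> ~C)) <-> (((C <-> B) -> A) -> ((B <-> A) | B))) -> (((C -> C) | C) -> ((A <-> C) <-> A))) <-> ((B <-> ((A <-> A) -> B)) | (~(C | B) -> ((B | C) <-> (A | C)))) = 4/5 <-> 1 = 4/5

4/5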